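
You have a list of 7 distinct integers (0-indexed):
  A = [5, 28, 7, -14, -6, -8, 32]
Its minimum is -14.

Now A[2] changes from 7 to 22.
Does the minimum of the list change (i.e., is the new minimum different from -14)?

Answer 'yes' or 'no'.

Answer: no

Derivation:
Old min = -14
Change: A[2] 7 -> 22
Changed element was NOT the min; min changes only if 22 < -14.
New min = -14; changed? no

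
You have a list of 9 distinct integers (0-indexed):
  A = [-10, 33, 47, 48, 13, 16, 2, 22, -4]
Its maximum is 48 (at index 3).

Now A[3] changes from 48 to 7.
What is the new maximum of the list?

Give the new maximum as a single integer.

Answer: 47

Derivation:
Old max = 48 (at index 3)
Change: A[3] 48 -> 7
Changed element WAS the max -> may need rescan.
  Max of remaining elements: 47
  New max = max(7, 47) = 47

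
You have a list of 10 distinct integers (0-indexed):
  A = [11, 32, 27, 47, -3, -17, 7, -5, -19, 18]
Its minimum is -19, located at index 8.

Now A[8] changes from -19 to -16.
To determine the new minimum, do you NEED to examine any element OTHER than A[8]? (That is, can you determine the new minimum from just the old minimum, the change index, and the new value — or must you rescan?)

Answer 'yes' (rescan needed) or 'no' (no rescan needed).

Old min = -19 at index 8
Change at index 8: -19 -> -16
Index 8 WAS the min and new value -16 > old min -19. Must rescan other elements to find the new min.
Needs rescan: yes

Answer: yes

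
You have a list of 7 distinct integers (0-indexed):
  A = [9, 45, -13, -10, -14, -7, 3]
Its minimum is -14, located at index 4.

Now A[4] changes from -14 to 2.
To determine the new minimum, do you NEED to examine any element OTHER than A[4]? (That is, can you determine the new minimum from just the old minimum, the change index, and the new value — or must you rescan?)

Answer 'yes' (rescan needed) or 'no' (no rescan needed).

Old min = -14 at index 4
Change at index 4: -14 -> 2
Index 4 WAS the min and new value 2 > old min -14. Must rescan other elements to find the new min.
Needs rescan: yes

Answer: yes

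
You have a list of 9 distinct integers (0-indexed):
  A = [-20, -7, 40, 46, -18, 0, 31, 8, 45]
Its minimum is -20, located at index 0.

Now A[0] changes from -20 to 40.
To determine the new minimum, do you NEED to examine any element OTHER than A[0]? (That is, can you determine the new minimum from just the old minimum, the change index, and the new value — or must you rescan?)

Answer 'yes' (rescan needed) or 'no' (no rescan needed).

Answer: yes

Derivation:
Old min = -20 at index 0
Change at index 0: -20 -> 40
Index 0 WAS the min and new value 40 > old min -20. Must rescan other elements to find the new min.
Needs rescan: yes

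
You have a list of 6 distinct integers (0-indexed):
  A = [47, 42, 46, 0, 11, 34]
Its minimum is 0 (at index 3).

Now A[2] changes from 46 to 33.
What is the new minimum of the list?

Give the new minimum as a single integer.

Old min = 0 (at index 3)
Change: A[2] 46 -> 33
Changed element was NOT the old min.
  New min = min(old_min, new_val) = min(0, 33) = 0

Answer: 0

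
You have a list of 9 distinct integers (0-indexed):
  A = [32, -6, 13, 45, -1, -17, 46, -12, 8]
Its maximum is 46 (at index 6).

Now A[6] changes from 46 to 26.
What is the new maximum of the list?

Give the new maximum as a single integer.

Old max = 46 (at index 6)
Change: A[6] 46 -> 26
Changed element WAS the max -> may need rescan.
  Max of remaining elements: 45
  New max = max(26, 45) = 45

Answer: 45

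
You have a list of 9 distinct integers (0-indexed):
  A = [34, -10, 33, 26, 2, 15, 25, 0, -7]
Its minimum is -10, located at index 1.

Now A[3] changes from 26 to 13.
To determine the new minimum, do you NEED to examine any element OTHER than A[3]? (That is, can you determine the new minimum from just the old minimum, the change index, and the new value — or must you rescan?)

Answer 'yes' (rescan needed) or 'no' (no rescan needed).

Old min = -10 at index 1
Change at index 3: 26 -> 13
Index 3 was NOT the min. New min = min(-10, 13). No rescan of other elements needed.
Needs rescan: no

Answer: no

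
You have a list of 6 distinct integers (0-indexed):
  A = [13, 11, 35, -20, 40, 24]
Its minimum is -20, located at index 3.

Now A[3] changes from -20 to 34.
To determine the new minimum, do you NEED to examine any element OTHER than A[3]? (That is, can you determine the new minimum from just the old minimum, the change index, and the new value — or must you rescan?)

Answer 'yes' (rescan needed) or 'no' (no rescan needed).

Answer: yes

Derivation:
Old min = -20 at index 3
Change at index 3: -20 -> 34
Index 3 WAS the min and new value 34 > old min -20. Must rescan other elements to find the new min.
Needs rescan: yes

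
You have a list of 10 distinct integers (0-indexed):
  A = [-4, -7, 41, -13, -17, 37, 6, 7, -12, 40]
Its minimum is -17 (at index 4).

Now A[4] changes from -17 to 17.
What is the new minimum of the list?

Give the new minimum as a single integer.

Answer: -13

Derivation:
Old min = -17 (at index 4)
Change: A[4] -17 -> 17
Changed element WAS the min. Need to check: is 17 still <= all others?
  Min of remaining elements: -13
  New min = min(17, -13) = -13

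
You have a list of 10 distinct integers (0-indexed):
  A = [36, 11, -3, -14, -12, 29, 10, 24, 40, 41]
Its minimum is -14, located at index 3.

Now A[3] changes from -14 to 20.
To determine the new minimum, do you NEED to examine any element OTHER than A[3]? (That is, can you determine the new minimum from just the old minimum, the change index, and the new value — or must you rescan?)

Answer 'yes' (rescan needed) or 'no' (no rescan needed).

Old min = -14 at index 3
Change at index 3: -14 -> 20
Index 3 WAS the min and new value 20 > old min -14. Must rescan other elements to find the new min.
Needs rescan: yes

Answer: yes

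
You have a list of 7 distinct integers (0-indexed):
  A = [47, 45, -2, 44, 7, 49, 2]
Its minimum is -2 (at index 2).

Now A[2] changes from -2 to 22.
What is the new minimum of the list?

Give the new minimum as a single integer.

Old min = -2 (at index 2)
Change: A[2] -2 -> 22
Changed element WAS the min. Need to check: is 22 still <= all others?
  Min of remaining elements: 2
  New min = min(22, 2) = 2

Answer: 2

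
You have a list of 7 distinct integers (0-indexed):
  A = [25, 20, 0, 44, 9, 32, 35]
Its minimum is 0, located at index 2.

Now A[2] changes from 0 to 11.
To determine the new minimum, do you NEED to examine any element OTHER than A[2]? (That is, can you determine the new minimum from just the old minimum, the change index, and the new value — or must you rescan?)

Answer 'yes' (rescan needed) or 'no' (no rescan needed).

Old min = 0 at index 2
Change at index 2: 0 -> 11
Index 2 WAS the min and new value 11 > old min 0. Must rescan other elements to find the new min.
Needs rescan: yes

Answer: yes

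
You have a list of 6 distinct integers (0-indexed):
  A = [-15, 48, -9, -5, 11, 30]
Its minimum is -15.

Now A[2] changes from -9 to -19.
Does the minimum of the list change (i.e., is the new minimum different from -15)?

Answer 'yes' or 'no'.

Answer: yes

Derivation:
Old min = -15
Change: A[2] -9 -> -19
Changed element was NOT the min; min changes only if -19 < -15.
New min = -19; changed? yes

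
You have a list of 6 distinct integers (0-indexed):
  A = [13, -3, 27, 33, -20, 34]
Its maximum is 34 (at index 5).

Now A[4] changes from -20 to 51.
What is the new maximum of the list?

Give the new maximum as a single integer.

Answer: 51

Derivation:
Old max = 34 (at index 5)
Change: A[4] -20 -> 51
Changed element was NOT the old max.
  New max = max(old_max, new_val) = max(34, 51) = 51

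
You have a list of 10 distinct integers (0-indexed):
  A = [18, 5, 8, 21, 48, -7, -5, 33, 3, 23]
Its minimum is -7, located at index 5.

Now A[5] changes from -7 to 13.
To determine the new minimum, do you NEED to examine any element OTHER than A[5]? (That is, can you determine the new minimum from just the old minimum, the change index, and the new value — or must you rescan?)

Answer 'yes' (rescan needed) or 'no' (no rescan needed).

Answer: yes

Derivation:
Old min = -7 at index 5
Change at index 5: -7 -> 13
Index 5 WAS the min and new value 13 > old min -7. Must rescan other elements to find the new min.
Needs rescan: yes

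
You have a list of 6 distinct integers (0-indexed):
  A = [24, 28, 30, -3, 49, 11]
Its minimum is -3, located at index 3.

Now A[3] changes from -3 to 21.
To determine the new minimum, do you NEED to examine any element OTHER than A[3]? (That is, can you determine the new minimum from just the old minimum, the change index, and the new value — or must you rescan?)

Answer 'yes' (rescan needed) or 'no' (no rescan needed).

Old min = -3 at index 3
Change at index 3: -3 -> 21
Index 3 WAS the min and new value 21 > old min -3. Must rescan other elements to find the new min.
Needs rescan: yes

Answer: yes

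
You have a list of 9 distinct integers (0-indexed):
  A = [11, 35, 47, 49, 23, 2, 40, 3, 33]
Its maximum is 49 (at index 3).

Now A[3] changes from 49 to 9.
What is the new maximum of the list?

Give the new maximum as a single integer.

Answer: 47

Derivation:
Old max = 49 (at index 3)
Change: A[3] 49 -> 9
Changed element WAS the max -> may need rescan.
  Max of remaining elements: 47
  New max = max(9, 47) = 47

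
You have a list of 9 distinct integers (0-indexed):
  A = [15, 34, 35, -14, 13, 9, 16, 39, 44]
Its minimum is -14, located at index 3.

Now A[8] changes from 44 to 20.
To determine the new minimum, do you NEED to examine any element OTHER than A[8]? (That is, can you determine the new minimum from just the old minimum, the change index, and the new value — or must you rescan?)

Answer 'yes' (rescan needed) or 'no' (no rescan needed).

Answer: no

Derivation:
Old min = -14 at index 3
Change at index 8: 44 -> 20
Index 8 was NOT the min. New min = min(-14, 20). No rescan of other elements needed.
Needs rescan: no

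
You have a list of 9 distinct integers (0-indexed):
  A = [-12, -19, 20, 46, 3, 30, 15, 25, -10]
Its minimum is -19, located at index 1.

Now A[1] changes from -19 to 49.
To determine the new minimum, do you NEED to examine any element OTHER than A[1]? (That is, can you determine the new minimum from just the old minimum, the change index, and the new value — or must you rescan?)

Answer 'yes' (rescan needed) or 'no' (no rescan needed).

Old min = -19 at index 1
Change at index 1: -19 -> 49
Index 1 WAS the min and new value 49 > old min -19. Must rescan other elements to find the new min.
Needs rescan: yes

Answer: yes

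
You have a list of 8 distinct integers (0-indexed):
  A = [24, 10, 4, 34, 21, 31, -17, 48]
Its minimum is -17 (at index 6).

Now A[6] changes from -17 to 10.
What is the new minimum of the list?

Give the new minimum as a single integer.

Answer: 4

Derivation:
Old min = -17 (at index 6)
Change: A[6] -17 -> 10
Changed element WAS the min. Need to check: is 10 still <= all others?
  Min of remaining elements: 4
  New min = min(10, 4) = 4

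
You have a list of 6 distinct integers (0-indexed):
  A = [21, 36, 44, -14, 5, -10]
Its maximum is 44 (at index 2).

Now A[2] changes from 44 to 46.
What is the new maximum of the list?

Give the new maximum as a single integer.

Old max = 44 (at index 2)
Change: A[2] 44 -> 46
Changed element WAS the max -> may need rescan.
  Max of remaining elements: 36
  New max = max(46, 36) = 46

Answer: 46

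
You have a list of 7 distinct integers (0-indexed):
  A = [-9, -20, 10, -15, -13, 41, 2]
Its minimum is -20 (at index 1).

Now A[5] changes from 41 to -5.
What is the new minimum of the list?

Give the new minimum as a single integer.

Answer: -20

Derivation:
Old min = -20 (at index 1)
Change: A[5] 41 -> -5
Changed element was NOT the old min.
  New min = min(old_min, new_val) = min(-20, -5) = -20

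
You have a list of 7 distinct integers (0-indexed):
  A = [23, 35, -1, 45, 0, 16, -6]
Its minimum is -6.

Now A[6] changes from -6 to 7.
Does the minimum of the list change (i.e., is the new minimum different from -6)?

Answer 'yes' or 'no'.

Old min = -6
Change: A[6] -6 -> 7
Changed element was the min; new min must be rechecked.
New min = -1; changed? yes

Answer: yes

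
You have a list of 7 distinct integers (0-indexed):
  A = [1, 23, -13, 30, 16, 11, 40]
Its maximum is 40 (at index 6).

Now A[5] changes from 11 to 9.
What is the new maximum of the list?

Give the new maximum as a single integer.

Answer: 40

Derivation:
Old max = 40 (at index 6)
Change: A[5] 11 -> 9
Changed element was NOT the old max.
  New max = max(old_max, new_val) = max(40, 9) = 40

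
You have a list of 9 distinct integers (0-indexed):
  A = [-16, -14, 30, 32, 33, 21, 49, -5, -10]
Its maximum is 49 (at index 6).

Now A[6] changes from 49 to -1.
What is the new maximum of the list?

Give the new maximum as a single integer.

Old max = 49 (at index 6)
Change: A[6] 49 -> -1
Changed element WAS the max -> may need rescan.
  Max of remaining elements: 33
  New max = max(-1, 33) = 33

Answer: 33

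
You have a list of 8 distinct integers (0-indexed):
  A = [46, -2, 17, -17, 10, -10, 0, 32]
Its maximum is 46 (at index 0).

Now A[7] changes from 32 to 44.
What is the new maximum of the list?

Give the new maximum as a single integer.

Old max = 46 (at index 0)
Change: A[7] 32 -> 44
Changed element was NOT the old max.
  New max = max(old_max, new_val) = max(46, 44) = 46

Answer: 46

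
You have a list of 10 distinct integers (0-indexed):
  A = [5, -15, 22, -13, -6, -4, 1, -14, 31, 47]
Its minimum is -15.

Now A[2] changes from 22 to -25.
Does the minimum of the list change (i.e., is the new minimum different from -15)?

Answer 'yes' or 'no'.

Old min = -15
Change: A[2] 22 -> -25
Changed element was NOT the min; min changes only if -25 < -15.
New min = -25; changed? yes

Answer: yes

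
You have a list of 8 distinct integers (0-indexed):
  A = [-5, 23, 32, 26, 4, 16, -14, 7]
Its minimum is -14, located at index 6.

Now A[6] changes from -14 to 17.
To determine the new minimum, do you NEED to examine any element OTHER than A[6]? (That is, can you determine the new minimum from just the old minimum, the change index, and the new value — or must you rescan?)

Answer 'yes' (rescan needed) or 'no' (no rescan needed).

Old min = -14 at index 6
Change at index 6: -14 -> 17
Index 6 WAS the min and new value 17 > old min -14. Must rescan other elements to find the new min.
Needs rescan: yes

Answer: yes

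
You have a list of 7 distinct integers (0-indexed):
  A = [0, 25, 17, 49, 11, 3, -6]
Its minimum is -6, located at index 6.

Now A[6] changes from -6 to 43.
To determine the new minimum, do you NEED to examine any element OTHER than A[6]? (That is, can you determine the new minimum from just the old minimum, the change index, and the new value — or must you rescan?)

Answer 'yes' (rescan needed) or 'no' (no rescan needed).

Answer: yes

Derivation:
Old min = -6 at index 6
Change at index 6: -6 -> 43
Index 6 WAS the min and new value 43 > old min -6. Must rescan other elements to find the new min.
Needs rescan: yes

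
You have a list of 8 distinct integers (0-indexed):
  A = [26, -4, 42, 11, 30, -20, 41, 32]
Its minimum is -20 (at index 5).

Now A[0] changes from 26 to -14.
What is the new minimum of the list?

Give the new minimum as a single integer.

Old min = -20 (at index 5)
Change: A[0] 26 -> -14
Changed element was NOT the old min.
  New min = min(old_min, new_val) = min(-20, -14) = -20

Answer: -20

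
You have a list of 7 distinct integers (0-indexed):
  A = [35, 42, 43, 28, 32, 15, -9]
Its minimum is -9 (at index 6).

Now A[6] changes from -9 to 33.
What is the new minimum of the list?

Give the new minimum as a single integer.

Old min = -9 (at index 6)
Change: A[6] -9 -> 33
Changed element WAS the min. Need to check: is 33 still <= all others?
  Min of remaining elements: 15
  New min = min(33, 15) = 15

Answer: 15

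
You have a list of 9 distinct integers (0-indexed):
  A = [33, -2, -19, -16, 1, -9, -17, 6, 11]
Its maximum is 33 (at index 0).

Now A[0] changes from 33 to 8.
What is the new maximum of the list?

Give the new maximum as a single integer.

Old max = 33 (at index 0)
Change: A[0] 33 -> 8
Changed element WAS the max -> may need rescan.
  Max of remaining elements: 11
  New max = max(8, 11) = 11

Answer: 11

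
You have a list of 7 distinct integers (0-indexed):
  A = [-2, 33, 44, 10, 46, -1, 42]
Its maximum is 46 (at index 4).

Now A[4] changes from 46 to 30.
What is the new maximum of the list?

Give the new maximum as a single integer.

Old max = 46 (at index 4)
Change: A[4] 46 -> 30
Changed element WAS the max -> may need rescan.
  Max of remaining elements: 44
  New max = max(30, 44) = 44

Answer: 44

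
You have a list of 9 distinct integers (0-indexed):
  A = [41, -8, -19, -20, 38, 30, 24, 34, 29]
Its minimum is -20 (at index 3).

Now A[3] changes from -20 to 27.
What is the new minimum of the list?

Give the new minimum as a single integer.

Old min = -20 (at index 3)
Change: A[3] -20 -> 27
Changed element WAS the min. Need to check: is 27 still <= all others?
  Min of remaining elements: -19
  New min = min(27, -19) = -19

Answer: -19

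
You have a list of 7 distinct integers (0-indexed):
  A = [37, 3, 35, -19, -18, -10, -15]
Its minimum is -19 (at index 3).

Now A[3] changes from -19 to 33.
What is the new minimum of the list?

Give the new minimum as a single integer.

Old min = -19 (at index 3)
Change: A[3] -19 -> 33
Changed element WAS the min. Need to check: is 33 still <= all others?
  Min of remaining elements: -18
  New min = min(33, -18) = -18

Answer: -18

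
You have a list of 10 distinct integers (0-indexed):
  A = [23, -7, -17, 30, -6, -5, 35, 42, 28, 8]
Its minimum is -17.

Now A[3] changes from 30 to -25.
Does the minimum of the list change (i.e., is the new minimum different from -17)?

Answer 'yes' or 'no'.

Answer: yes

Derivation:
Old min = -17
Change: A[3] 30 -> -25
Changed element was NOT the min; min changes only if -25 < -17.
New min = -25; changed? yes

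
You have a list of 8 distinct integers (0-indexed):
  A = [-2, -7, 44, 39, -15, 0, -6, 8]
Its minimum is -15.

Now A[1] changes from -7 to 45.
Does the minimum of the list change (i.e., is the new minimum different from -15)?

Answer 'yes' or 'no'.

Answer: no

Derivation:
Old min = -15
Change: A[1] -7 -> 45
Changed element was NOT the min; min changes only if 45 < -15.
New min = -15; changed? no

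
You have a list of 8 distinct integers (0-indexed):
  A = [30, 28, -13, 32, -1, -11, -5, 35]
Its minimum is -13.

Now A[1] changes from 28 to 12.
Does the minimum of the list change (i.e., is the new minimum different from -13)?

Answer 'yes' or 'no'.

Old min = -13
Change: A[1] 28 -> 12
Changed element was NOT the min; min changes only if 12 < -13.
New min = -13; changed? no

Answer: no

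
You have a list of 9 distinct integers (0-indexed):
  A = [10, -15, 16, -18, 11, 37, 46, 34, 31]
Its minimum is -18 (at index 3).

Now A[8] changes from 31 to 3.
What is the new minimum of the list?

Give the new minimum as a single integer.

Answer: -18

Derivation:
Old min = -18 (at index 3)
Change: A[8] 31 -> 3
Changed element was NOT the old min.
  New min = min(old_min, new_val) = min(-18, 3) = -18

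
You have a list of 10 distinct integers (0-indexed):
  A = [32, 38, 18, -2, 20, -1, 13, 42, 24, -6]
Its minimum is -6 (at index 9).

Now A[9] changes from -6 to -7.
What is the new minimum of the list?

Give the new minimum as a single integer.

Old min = -6 (at index 9)
Change: A[9] -6 -> -7
Changed element WAS the min. Need to check: is -7 still <= all others?
  Min of remaining elements: -2
  New min = min(-7, -2) = -7

Answer: -7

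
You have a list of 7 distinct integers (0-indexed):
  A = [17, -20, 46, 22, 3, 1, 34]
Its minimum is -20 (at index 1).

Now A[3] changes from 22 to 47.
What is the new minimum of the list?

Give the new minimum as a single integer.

Answer: -20

Derivation:
Old min = -20 (at index 1)
Change: A[3] 22 -> 47
Changed element was NOT the old min.
  New min = min(old_min, new_val) = min(-20, 47) = -20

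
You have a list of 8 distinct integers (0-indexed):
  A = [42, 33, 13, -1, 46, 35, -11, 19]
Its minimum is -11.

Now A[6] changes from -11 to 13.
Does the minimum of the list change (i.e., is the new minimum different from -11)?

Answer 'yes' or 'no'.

Answer: yes

Derivation:
Old min = -11
Change: A[6] -11 -> 13
Changed element was the min; new min must be rechecked.
New min = -1; changed? yes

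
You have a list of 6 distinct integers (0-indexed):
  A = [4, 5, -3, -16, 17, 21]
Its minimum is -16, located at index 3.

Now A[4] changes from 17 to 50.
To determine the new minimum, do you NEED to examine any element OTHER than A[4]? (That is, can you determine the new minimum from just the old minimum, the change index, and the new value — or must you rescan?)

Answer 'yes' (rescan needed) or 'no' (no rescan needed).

Old min = -16 at index 3
Change at index 4: 17 -> 50
Index 4 was NOT the min. New min = min(-16, 50). No rescan of other elements needed.
Needs rescan: no

Answer: no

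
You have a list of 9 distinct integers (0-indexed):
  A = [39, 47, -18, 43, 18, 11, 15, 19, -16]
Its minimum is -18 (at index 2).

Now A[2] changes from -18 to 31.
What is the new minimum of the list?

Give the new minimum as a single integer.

Answer: -16

Derivation:
Old min = -18 (at index 2)
Change: A[2] -18 -> 31
Changed element WAS the min. Need to check: is 31 still <= all others?
  Min of remaining elements: -16
  New min = min(31, -16) = -16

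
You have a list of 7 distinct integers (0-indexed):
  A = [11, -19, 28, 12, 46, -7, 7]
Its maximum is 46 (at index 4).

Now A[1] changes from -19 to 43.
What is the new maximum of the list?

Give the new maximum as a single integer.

Old max = 46 (at index 4)
Change: A[1] -19 -> 43
Changed element was NOT the old max.
  New max = max(old_max, new_val) = max(46, 43) = 46

Answer: 46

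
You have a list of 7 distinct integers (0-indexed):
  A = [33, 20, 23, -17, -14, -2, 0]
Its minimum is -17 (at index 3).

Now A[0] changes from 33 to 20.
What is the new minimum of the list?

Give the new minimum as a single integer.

Answer: -17

Derivation:
Old min = -17 (at index 3)
Change: A[0] 33 -> 20
Changed element was NOT the old min.
  New min = min(old_min, new_val) = min(-17, 20) = -17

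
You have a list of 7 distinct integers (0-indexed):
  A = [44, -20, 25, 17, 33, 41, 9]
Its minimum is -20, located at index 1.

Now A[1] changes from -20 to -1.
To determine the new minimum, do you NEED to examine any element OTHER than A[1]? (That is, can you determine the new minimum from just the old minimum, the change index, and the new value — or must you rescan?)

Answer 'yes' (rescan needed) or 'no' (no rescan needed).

Old min = -20 at index 1
Change at index 1: -20 -> -1
Index 1 WAS the min and new value -1 > old min -20. Must rescan other elements to find the new min.
Needs rescan: yes

Answer: yes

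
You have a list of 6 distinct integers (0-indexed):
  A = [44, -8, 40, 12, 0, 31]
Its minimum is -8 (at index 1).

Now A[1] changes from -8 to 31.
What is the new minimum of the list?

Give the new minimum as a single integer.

Old min = -8 (at index 1)
Change: A[1] -8 -> 31
Changed element WAS the min. Need to check: is 31 still <= all others?
  Min of remaining elements: 0
  New min = min(31, 0) = 0

Answer: 0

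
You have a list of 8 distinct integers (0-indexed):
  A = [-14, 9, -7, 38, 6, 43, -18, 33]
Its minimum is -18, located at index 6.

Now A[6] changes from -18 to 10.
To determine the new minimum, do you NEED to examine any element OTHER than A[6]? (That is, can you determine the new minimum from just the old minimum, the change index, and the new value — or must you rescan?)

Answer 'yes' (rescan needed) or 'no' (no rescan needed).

Old min = -18 at index 6
Change at index 6: -18 -> 10
Index 6 WAS the min and new value 10 > old min -18. Must rescan other elements to find the new min.
Needs rescan: yes

Answer: yes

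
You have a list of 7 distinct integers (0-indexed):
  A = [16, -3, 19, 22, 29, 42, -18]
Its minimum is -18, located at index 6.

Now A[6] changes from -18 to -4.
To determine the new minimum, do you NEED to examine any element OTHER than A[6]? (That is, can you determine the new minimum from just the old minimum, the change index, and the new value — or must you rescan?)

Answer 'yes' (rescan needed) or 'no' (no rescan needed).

Answer: yes

Derivation:
Old min = -18 at index 6
Change at index 6: -18 -> -4
Index 6 WAS the min and new value -4 > old min -18. Must rescan other elements to find the new min.
Needs rescan: yes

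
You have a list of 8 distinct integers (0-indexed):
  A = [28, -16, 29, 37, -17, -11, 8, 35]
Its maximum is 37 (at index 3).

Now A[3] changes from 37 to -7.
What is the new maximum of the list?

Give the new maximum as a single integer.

Answer: 35

Derivation:
Old max = 37 (at index 3)
Change: A[3] 37 -> -7
Changed element WAS the max -> may need rescan.
  Max of remaining elements: 35
  New max = max(-7, 35) = 35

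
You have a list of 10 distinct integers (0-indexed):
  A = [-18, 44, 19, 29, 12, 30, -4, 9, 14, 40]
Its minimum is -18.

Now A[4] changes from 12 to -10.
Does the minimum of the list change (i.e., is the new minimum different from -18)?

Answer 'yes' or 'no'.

Old min = -18
Change: A[4] 12 -> -10
Changed element was NOT the min; min changes only if -10 < -18.
New min = -18; changed? no

Answer: no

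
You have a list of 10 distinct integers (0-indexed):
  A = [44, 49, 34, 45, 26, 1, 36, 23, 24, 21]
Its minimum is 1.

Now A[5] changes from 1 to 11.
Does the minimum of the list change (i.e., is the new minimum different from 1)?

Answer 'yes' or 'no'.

Old min = 1
Change: A[5] 1 -> 11
Changed element was the min; new min must be rechecked.
New min = 11; changed? yes

Answer: yes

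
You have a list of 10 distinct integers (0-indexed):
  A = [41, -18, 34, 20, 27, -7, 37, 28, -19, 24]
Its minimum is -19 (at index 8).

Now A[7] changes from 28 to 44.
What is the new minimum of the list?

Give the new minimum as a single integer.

Answer: -19

Derivation:
Old min = -19 (at index 8)
Change: A[7] 28 -> 44
Changed element was NOT the old min.
  New min = min(old_min, new_val) = min(-19, 44) = -19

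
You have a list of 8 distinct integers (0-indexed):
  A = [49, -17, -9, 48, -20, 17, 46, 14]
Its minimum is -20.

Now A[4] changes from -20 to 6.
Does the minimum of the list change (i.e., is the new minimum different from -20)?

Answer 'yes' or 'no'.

Answer: yes

Derivation:
Old min = -20
Change: A[4] -20 -> 6
Changed element was the min; new min must be rechecked.
New min = -17; changed? yes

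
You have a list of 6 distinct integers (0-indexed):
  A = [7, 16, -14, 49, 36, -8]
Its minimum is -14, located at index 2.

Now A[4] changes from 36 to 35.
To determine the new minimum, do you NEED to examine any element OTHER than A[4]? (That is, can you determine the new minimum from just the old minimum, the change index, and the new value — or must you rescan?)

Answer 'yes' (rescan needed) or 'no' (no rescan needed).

Answer: no

Derivation:
Old min = -14 at index 2
Change at index 4: 36 -> 35
Index 4 was NOT the min. New min = min(-14, 35). No rescan of other elements needed.
Needs rescan: no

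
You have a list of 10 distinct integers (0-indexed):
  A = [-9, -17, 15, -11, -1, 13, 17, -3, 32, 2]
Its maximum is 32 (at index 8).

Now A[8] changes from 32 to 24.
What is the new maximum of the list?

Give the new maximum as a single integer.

Answer: 24

Derivation:
Old max = 32 (at index 8)
Change: A[8] 32 -> 24
Changed element WAS the max -> may need rescan.
  Max of remaining elements: 17
  New max = max(24, 17) = 24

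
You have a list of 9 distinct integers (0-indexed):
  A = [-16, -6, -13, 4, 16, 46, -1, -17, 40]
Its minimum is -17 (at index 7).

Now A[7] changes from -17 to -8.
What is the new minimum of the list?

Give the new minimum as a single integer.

Old min = -17 (at index 7)
Change: A[7] -17 -> -8
Changed element WAS the min. Need to check: is -8 still <= all others?
  Min of remaining elements: -16
  New min = min(-8, -16) = -16

Answer: -16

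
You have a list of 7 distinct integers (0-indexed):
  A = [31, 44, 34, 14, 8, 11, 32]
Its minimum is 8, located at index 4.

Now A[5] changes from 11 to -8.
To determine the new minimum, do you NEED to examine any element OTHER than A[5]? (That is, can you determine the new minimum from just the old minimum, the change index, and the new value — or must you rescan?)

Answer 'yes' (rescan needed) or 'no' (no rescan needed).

Answer: no

Derivation:
Old min = 8 at index 4
Change at index 5: 11 -> -8
Index 5 was NOT the min. New min = min(8, -8). No rescan of other elements needed.
Needs rescan: no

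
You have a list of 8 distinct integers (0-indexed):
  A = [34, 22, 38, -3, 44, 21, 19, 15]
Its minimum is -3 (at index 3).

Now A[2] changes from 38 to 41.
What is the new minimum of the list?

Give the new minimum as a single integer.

Old min = -3 (at index 3)
Change: A[2] 38 -> 41
Changed element was NOT the old min.
  New min = min(old_min, new_val) = min(-3, 41) = -3

Answer: -3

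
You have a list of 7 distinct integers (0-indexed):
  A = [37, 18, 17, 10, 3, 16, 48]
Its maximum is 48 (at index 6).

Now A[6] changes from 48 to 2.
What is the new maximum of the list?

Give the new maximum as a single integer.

Answer: 37

Derivation:
Old max = 48 (at index 6)
Change: A[6] 48 -> 2
Changed element WAS the max -> may need rescan.
  Max of remaining elements: 37
  New max = max(2, 37) = 37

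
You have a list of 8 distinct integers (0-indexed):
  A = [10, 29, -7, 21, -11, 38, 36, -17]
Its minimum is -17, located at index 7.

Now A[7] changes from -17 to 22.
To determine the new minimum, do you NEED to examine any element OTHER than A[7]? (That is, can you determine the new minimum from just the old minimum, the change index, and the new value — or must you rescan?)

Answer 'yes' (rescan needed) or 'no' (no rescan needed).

Answer: yes

Derivation:
Old min = -17 at index 7
Change at index 7: -17 -> 22
Index 7 WAS the min and new value 22 > old min -17. Must rescan other elements to find the new min.
Needs rescan: yes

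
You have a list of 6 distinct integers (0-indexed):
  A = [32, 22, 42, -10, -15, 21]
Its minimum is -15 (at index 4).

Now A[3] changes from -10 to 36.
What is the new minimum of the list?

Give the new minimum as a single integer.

Old min = -15 (at index 4)
Change: A[3] -10 -> 36
Changed element was NOT the old min.
  New min = min(old_min, new_val) = min(-15, 36) = -15

Answer: -15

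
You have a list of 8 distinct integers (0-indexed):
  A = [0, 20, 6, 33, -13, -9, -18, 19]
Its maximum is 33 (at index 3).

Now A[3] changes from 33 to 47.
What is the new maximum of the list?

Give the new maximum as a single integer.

Old max = 33 (at index 3)
Change: A[3] 33 -> 47
Changed element WAS the max -> may need rescan.
  Max of remaining elements: 20
  New max = max(47, 20) = 47

Answer: 47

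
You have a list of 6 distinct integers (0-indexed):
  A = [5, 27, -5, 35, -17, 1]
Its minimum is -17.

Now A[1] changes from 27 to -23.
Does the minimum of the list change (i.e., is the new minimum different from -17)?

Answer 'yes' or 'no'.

Answer: yes

Derivation:
Old min = -17
Change: A[1] 27 -> -23
Changed element was NOT the min; min changes only if -23 < -17.
New min = -23; changed? yes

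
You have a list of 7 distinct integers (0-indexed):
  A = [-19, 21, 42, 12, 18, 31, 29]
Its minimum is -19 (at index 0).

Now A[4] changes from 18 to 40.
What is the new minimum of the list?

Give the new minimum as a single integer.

Old min = -19 (at index 0)
Change: A[4] 18 -> 40
Changed element was NOT the old min.
  New min = min(old_min, new_val) = min(-19, 40) = -19

Answer: -19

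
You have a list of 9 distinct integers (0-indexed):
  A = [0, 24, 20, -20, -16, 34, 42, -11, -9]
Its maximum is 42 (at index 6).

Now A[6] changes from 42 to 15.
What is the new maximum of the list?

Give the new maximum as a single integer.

Answer: 34

Derivation:
Old max = 42 (at index 6)
Change: A[6] 42 -> 15
Changed element WAS the max -> may need rescan.
  Max of remaining elements: 34
  New max = max(15, 34) = 34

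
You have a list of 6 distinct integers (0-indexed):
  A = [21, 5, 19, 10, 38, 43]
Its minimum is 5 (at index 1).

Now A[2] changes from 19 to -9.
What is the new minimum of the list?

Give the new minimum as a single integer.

Old min = 5 (at index 1)
Change: A[2] 19 -> -9
Changed element was NOT the old min.
  New min = min(old_min, new_val) = min(5, -9) = -9

Answer: -9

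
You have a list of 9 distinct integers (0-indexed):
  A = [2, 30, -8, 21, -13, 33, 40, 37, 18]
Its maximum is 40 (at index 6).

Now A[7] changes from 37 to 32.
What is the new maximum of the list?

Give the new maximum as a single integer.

Answer: 40

Derivation:
Old max = 40 (at index 6)
Change: A[7] 37 -> 32
Changed element was NOT the old max.
  New max = max(old_max, new_val) = max(40, 32) = 40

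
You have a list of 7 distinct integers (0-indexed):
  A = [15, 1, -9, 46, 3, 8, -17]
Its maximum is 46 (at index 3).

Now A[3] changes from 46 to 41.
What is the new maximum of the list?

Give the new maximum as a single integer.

Old max = 46 (at index 3)
Change: A[3] 46 -> 41
Changed element WAS the max -> may need rescan.
  Max of remaining elements: 15
  New max = max(41, 15) = 41

Answer: 41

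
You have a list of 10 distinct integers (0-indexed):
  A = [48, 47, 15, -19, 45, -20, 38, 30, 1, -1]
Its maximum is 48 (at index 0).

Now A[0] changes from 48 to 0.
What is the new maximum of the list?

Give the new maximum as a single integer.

Answer: 47

Derivation:
Old max = 48 (at index 0)
Change: A[0] 48 -> 0
Changed element WAS the max -> may need rescan.
  Max of remaining elements: 47
  New max = max(0, 47) = 47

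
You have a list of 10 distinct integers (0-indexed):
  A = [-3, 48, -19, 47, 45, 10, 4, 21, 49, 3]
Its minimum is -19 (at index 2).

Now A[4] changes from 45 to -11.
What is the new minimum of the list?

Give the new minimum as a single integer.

Answer: -19

Derivation:
Old min = -19 (at index 2)
Change: A[4] 45 -> -11
Changed element was NOT the old min.
  New min = min(old_min, new_val) = min(-19, -11) = -19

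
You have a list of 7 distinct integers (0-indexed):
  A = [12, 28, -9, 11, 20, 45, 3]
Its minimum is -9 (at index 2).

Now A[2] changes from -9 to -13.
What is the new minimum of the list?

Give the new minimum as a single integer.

Old min = -9 (at index 2)
Change: A[2] -9 -> -13
Changed element WAS the min. Need to check: is -13 still <= all others?
  Min of remaining elements: 3
  New min = min(-13, 3) = -13

Answer: -13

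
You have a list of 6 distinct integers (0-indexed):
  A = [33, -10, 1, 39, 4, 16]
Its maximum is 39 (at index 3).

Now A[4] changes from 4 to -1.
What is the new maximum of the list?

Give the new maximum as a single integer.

Old max = 39 (at index 3)
Change: A[4] 4 -> -1
Changed element was NOT the old max.
  New max = max(old_max, new_val) = max(39, -1) = 39

Answer: 39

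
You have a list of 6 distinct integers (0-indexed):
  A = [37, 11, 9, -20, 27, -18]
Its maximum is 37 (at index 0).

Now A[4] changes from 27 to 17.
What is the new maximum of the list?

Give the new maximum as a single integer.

Answer: 37

Derivation:
Old max = 37 (at index 0)
Change: A[4] 27 -> 17
Changed element was NOT the old max.
  New max = max(old_max, new_val) = max(37, 17) = 37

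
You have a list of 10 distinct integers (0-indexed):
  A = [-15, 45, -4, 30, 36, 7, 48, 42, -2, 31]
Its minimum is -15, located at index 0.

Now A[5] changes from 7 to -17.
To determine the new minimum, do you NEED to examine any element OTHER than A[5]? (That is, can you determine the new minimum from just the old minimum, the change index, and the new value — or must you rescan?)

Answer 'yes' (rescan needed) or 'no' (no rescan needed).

Old min = -15 at index 0
Change at index 5: 7 -> -17
Index 5 was NOT the min. New min = min(-15, -17). No rescan of other elements needed.
Needs rescan: no

Answer: no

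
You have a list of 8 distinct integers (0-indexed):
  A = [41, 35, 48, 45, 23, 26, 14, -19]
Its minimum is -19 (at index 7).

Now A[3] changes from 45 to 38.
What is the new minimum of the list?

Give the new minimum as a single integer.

Old min = -19 (at index 7)
Change: A[3] 45 -> 38
Changed element was NOT the old min.
  New min = min(old_min, new_val) = min(-19, 38) = -19

Answer: -19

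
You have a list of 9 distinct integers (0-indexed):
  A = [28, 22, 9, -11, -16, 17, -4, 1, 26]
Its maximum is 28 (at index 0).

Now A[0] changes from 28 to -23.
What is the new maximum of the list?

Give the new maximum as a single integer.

Answer: 26

Derivation:
Old max = 28 (at index 0)
Change: A[0] 28 -> -23
Changed element WAS the max -> may need rescan.
  Max of remaining elements: 26
  New max = max(-23, 26) = 26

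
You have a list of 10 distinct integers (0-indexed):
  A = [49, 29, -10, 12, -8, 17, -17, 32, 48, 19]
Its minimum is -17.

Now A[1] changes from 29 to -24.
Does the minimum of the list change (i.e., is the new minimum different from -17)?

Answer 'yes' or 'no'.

Old min = -17
Change: A[1] 29 -> -24
Changed element was NOT the min; min changes only if -24 < -17.
New min = -24; changed? yes

Answer: yes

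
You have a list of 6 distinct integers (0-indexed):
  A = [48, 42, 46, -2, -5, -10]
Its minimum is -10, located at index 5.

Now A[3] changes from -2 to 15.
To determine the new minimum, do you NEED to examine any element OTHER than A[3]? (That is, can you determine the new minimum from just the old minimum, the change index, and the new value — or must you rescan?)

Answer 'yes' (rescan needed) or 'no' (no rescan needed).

Old min = -10 at index 5
Change at index 3: -2 -> 15
Index 3 was NOT the min. New min = min(-10, 15). No rescan of other elements needed.
Needs rescan: no

Answer: no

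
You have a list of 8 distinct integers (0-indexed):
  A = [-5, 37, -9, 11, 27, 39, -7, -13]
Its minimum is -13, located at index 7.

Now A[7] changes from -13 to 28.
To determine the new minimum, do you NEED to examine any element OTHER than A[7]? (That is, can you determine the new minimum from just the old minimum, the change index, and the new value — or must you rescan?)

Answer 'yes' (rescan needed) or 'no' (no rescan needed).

Old min = -13 at index 7
Change at index 7: -13 -> 28
Index 7 WAS the min and new value 28 > old min -13. Must rescan other elements to find the new min.
Needs rescan: yes

Answer: yes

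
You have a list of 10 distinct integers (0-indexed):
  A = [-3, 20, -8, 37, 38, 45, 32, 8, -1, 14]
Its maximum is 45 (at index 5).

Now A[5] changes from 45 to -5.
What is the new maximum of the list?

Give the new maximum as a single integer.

Answer: 38

Derivation:
Old max = 45 (at index 5)
Change: A[5] 45 -> -5
Changed element WAS the max -> may need rescan.
  Max of remaining elements: 38
  New max = max(-5, 38) = 38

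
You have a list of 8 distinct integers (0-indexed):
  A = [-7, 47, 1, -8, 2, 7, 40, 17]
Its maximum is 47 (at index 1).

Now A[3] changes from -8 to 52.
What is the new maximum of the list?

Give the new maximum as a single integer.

Answer: 52

Derivation:
Old max = 47 (at index 1)
Change: A[3] -8 -> 52
Changed element was NOT the old max.
  New max = max(old_max, new_val) = max(47, 52) = 52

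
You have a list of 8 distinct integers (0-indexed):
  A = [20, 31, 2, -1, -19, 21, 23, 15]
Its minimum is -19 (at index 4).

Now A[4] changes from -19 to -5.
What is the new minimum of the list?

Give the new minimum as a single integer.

Answer: -5

Derivation:
Old min = -19 (at index 4)
Change: A[4] -19 -> -5
Changed element WAS the min. Need to check: is -5 still <= all others?
  Min of remaining elements: -1
  New min = min(-5, -1) = -5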